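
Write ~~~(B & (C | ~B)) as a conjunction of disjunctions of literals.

~~~(B & (C | ~B))
⇔ ~(B & (C | ~B))   [double negation]
⇔ ~B | ~(C | ~B)   [De Morgan]
⇔ ~B | (~C & ~~B)   [De Morgan]
⇔ ~B | (~C & B)   [double negation]
⇔ (~B | ~C) & (~B | B)   [distribute | over &]
⇔ ~B | ~C   [simplify]

~B | ~C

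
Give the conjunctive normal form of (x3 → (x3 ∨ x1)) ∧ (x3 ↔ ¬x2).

(x3 → (x3 ∨ x1)) ∧ (x3 ↔ ¬x2)
= (¬x3 ∨ x3 ∨ x1) ∧ (x3 ↔ ¬x2)   [eliminate →]
= (¬x3 ∨ x3 ∨ x1) ∧ (x3 → ¬x2) ∧ (¬x2 → x3)   [eliminate ↔]
= (¬x3 ∨ x3 ∨ x1) ∧ (¬x3 ∨ ¬x2) ∧ (¬x2 → x3)   [eliminate →]
= (¬x3 ∨ x3 ∨ x1) ∧ (¬x3 ∨ ¬x2) ∧ (¬¬x2 ∨ x3)   [eliminate →]
= (¬x3 ∨ x3 ∨ x1) ∧ (¬x3 ∨ ¬x2) ∧ (x2 ∨ x3)   [double negation]
= (¬x3 ∨ ¬x2) ∧ (x2 ∨ x3)   [simplify]

(¬x3 ∨ ¬x2) ∧ (x2 ∨ x3)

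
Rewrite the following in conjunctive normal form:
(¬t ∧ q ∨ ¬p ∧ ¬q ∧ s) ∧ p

(¬t ∨ ¬p) ∧ (¬t ∨ ¬q) ∧ (¬t ∨ s) ∧ (q ∨ ¬p) ∧ (q ∨ s) ∧ p

(¬t ∧ q ∨ ¬p ∧ ¬q ∧ s) ∧ p
≡ (¬t ∨ ¬p) ∧ (¬t ∨ ¬q) ∧ (¬t ∨ s) ∧ (q ∨ ¬p) ∧ (q ∨ ¬q) ∧ (q ∨ s) ∧ p   [distribute ∨ over ∧]
≡ (¬t ∨ ¬p) ∧ (¬t ∨ ¬q) ∧ (¬t ∨ s) ∧ (q ∨ ¬p) ∧ (q ∨ s) ∧ p   [simplify]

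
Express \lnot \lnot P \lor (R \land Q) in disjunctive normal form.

P \lor (R \land Q)

\lnot \lnot P \lor (R \land Q)
⇔ P \lor (R \land Q)   (double negation)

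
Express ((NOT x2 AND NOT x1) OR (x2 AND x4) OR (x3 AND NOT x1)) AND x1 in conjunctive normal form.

((NOT x2 AND NOT x1) OR (x2 AND x4) OR (x3 AND NOT x1)) AND x1
≡ (NOT x2 OR x2 OR x3) AND (NOT x2 OR x2 OR NOT x1) AND (NOT x2 OR x4 OR x3) AND (NOT x2 OR x4 OR NOT x1) AND (NOT x1 OR x2 OR x3) AND (NOT x1 OR x2 OR NOT x1) AND (NOT x1 OR x4 OR x3) AND (NOT x1 OR x4 OR NOT x1) AND x1   — distribute OR over AND
≡ (NOT x2 OR x4 OR x3) AND (NOT x1 OR x2) AND (NOT x1 OR x4) AND x1   — simplify

(NOT x2 OR x4 OR x3) AND (NOT x1 OR x2) AND (NOT x1 OR x4) AND x1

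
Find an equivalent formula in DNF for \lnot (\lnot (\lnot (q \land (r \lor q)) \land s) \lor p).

\lnot (\lnot (\lnot (q \land (r \lor q)) \land s) \lor p)
= \lnot \lnot (\lnot (q \land (r \lor q)) \land s) \land \lnot p   [De Morgan]
= \lnot (q \land (r \lor q)) \land s \land \lnot p   [double negation]
= (\lnot q \lor \lnot (r \lor q)) \land s \land \lnot p   [De Morgan]
= (\lnot q \lor (\lnot r \land \lnot q)) \land s \land \lnot p   [De Morgan]
= (\lnot q \land s \land \lnot p) \lor (\lnot r \land \lnot q \land s \land \lnot p)   [distribute \land over \lor]
= \lnot q \land s \land \lnot p   [simplify]

\lnot q \land s \land \lnot p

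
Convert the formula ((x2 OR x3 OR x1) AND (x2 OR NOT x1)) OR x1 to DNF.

((x2 OR x3 OR x1) AND (x2 OR NOT x1)) OR x1
= (x2 AND x2) OR (x2 AND NOT x1) OR (x3 AND x2) OR (x3 AND NOT x1) OR (x1 AND x2) OR (x1 AND NOT x1) OR x1   [distribute AND over OR]
= x2 OR (x3 AND NOT x1) OR x1   [simplify]

x2 OR (x3 AND NOT x1) OR x1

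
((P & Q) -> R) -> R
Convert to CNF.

(P | R) & (Q | R)

((P & Q) -> R) -> R
⇔ ~((P & Q) -> R) | R   [eliminate ->]
⇔ ~(~(P & Q) | R) | R   [eliminate ->]
⇔ (~~(P & Q) & ~R) | R   [De Morgan]
⇔ (P & Q & ~R) | R   [double negation]
⇔ (P | R) & (Q | R) & (~R | R)   [distribute | over &]
⇔ (P | R) & (Q | R)   [simplify]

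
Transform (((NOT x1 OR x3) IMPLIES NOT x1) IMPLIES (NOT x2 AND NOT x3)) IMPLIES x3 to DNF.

(x1 AND NOT x3 AND x2) OR (NOT x1 AND x2) OR x3

(((NOT x1 OR x3) IMPLIES NOT x1) IMPLIES (NOT x2 AND NOT x3)) IMPLIES x3
= NOT (((NOT x1 OR x3) IMPLIES NOT x1) IMPLIES (NOT x2 AND NOT x3)) OR x3   — eliminate IMPLIES
= NOT (NOT ((NOT x1 OR x3) IMPLIES NOT x1) OR (NOT x2 AND NOT x3)) OR x3   — eliminate IMPLIES
= NOT (NOT (NOT (NOT x1 OR x3) OR NOT x1) OR (NOT x2 AND NOT x3)) OR x3   — eliminate IMPLIES
= (NOT NOT (NOT (NOT x1 OR x3) OR NOT x1) AND NOT (NOT x2 AND NOT x3)) OR x3   — De Morgan
= ((NOT (NOT x1 OR x3) OR NOT x1) AND NOT (NOT x2 AND NOT x3)) OR x3   — double negation
= (((NOT NOT x1 AND NOT x3) OR NOT x1) AND NOT (NOT x2 AND NOT x3)) OR x3   — De Morgan
= (((x1 AND NOT x3) OR NOT x1) AND NOT (NOT x2 AND NOT x3)) OR x3   — double negation
= (((x1 AND NOT x3) OR NOT x1) AND (NOT NOT x2 OR NOT NOT x3)) OR x3   — De Morgan
= (((x1 AND NOT x3) OR NOT x1) AND (x2 OR NOT NOT x3)) OR x3   — double negation
= (((x1 AND NOT x3) OR NOT x1) AND (x2 OR x3)) OR x3   — double negation
= (x1 AND NOT x3 AND x2) OR (x1 AND NOT x3 AND x3) OR (NOT x1 AND x2) OR (NOT x1 AND x3) OR x3   — distribute AND over OR
= (x1 AND NOT x3 AND x2) OR (NOT x1 AND x2) OR x3   — simplify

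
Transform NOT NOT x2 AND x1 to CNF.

x2 AND x1

NOT NOT x2 AND x1
⇔ x2 AND x1   — double negation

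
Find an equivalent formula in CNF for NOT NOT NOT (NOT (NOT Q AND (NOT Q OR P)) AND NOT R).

NOT Q OR R

NOT NOT NOT (NOT (NOT Q AND (NOT Q OR P)) AND NOT R)
≡ NOT (NOT (NOT Q AND (NOT Q OR P)) AND NOT R)   — double negation
≡ NOT NOT (NOT Q AND (NOT Q OR P)) OR NOT NOT R   — De Morgan
≡ (NOT Q AND (NOT Q OR P)) OR NOT NOT R   — double negation
≡ (NOT Q AND (NOT Q OR P)) OR R   — double negation
≡ (NOT Q OR R) AND (NOT Q OR P OR R)   — distribute OR over AND
≡ NOT Q OR R   — simplify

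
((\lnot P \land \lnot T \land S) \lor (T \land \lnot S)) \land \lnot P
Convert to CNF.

(\lnot T \lor \lnot S) \land (S \lor T) \land \lnot P

((\lnot P \land \lnot T \land S) \lor (T \land \lnot S)) \land \lnot P
≡ (\lnot P \lor T) \land (\lnot P \lor \lnot S) \land (\lnot T \lor T) \land (\lnot T \lor \lnot S) \land (S \lor T) \land (S \lor \lnot S) \land \lnot P   — distribute \lor over \land
≡ (\lnot T \lor \lnot S) \land (S \lor T) \land \lnot P   — simplify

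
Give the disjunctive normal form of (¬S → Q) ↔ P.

(¬S → Q) ↔ P
= ((¬S → Q) → P) ∧ (P → (¬S → Q))   [eliminate ↔]
= (¬(¬S → Q) ∨ P) ∧ (P → (¬S → Q))   [eliminate →]
= (¬(¬¬S ∨ Q) ∨ P) ∧ (P → (¬S → Q))   [eliminate →]
= (¬(¬¬S ∨ Q) ∨ P) ∧ (¬P ∨ (¬S → Q))   [eliminate →]
= (¬(¬¬S ∨ Q) ∨ P) ∧ (¬P ∨ ¬¬S ∨ Q)   [eliminate →]
= ((¬¬¬S ∧ ¬Q) ∨ P) ∧ (¬P ∨ ¬¬S ∨ Q)   [De Morgan]
= ((¬S ∧ ¬Q) ∨ P) ∧ (¬P ∨ ¬¬S ∨ Q)   [double negation]
= ((¬S ∧ ¬Q) ∨ P) ∧ (¬P ∨ S ∨ Q)   [double negation]
= (¬S ∧ ¬Q ∧ ¬P) ∨ (¬S ∧ ¬Q ∧ S) ∨ (¬S ∧ ¬Q ∧ Q) ∨ (P ∧ ¬P) ∨ (P ∧ S) ∨ (P ∧ Q)   [distribute ∧ over ∨]
= (¬S ∧ ¬Q ∧ ¬P) ∨ (P ∧ S) ∨ (P ∧ Q)   [simplify]

(¬S ∧ ¬Q ∧ ¬P) ∨ (P ∧ S) ∨ (P ∧ Q)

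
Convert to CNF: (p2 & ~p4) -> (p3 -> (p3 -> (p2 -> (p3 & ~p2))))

~p2 | p4 | ~p3

(p2 & ~p4) -> (p3 -> (p3 -> (p2 -> (p3 & ~p2))))
= ~(p2 & ~p4) | (p3 -> (p3 -> (p2 -> (p3 & ~p2))))   (eliminate ->)
= ~(p2 & ~p4) | ~p3 | (p3 -> (p2 -> (p3 & ~p2)))   (eliminate ->)
= ~(p2 & ~p4) | ~p3 | ~p3 | (p2 -> (p3 & ~p2))   (eliminate ->)
= ~(p2 & ~p4) | ~p3 | ~p3 | ~p2 | (p3 & ~p2)   (eliminate ->)
= ~p2 | ~~p4 | ~p3 | ~p3 | ~p2 | (p3 & ~p2)   (De Morgan)
= ~p2 | p4 | ~p3 | ~p3 | ~p2 | (p3 & ~p2)   (double negation)
= (~p2 | p4 | ~p3 | ~p3 | ~p2 | p3) & (~p2 | p4 | ~p3 | ~p3 | ~p2 | ~p2)   (distribute | over &)
= ~p2 | p4 | ~p3   (simplify)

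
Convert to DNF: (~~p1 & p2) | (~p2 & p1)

(p1 & p2) | (~p2 & p1)

(~~p1 & p2) | (~p2 & p1)
≡ (p1 & p2) | (~p2 & p1)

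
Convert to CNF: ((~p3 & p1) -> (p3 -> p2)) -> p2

(~p3 | p2) & (p1 | p2) & (p3 | p2)

((~p3 & p1) -> (p3 -> p2)) -> p2
≡ ~((~p3 & p1) -> (p3 -> p2)) | p2   [eliminate ->]
≡ ~(~(~p3 & p1) | (p3 -> p2)) | p2   [eliminate ->]
≡ ~(~(~p3 & p1) | ~p3 | p2) | p2   [eliminate ->]
≡ (~~(~p3 & p1) & ~~p3 & ~p2) | p2   [De Morgan]
≡ (~p3 & p1 & ~~p3 & ~p2) | p2   [double negation]
≡ (~p3 & p1 & p3 & ~p2) | p2   [double negation]
≡ (~p3 | p2) & (p1 | p2) & (p3 | p2) & (~p2 | p2)   [distribute | over &]
≡ (~p3 | p2) & (p1 | p2) & (p3 | p2)   [simplify]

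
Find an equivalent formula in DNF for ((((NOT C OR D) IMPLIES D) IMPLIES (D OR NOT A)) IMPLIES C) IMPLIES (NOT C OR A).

((((NOT C OR D) IMPLIES D) IMPLIES (D OR NOT A)) IMPLIES C) IMPLIES (NOT C OR A)
= NOT ((((NOT C OR D) IMPLIES D) IMPLIES (D OR NOT A)) IMPLIES C) OR NOT C OR A   — eliminate IMPLIES
= NOT (NOT (((NOT C OR D) IMPLIES D) IMPLIES (D OR NOT A)) OR C) OR NOT C OR A   — eliminate IMPLIES
= NOT (NOT (NOT ((NOT C OR D) IMPLIES D) OR D OR NOT A) OR C) OR NOT C OR A   — eliminate IMPLIES
= NOT (NOT (NOT (NOT (NOT C OR D) OR D) OR D OR NOT A) OR C) OR NOT C OR A   — eliminate IMPLIES
= (NOT NOT (NOT (NOT (NOT C OR D) OR D) OR D OR NOT A) AND NOT C) OR NOT C OR A   — De Morgan
= ((NOT (NOT (NOT C OR D) OR D) OR D OR NOT A) AND NOT C) OR NOT C OR A   — double negation
= (((NOT NOT (NOT C OR D) AND NOT D) OR D OR NOT A) AND NOT C) OR NOT C OR A   — De Morgan
= ((((NOT C OR D) AND NOT D) OR D OR NOT A) AND NOT C) OR NOT C OR A   — double negation
= (NOT C AND NOT D AND NOT C) OR (D AND NOT D AND NOT C) OR (D AND NOT C) OR (NOT A AND NOT C) OR NOT C OR A   — distribute AND over OR
= NOT C OR A   — simplify

NOT C OR A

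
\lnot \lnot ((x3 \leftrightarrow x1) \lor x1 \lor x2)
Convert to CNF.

\lnot \lnot ((x3 \leftrightarrow x1) \lor x1 \lor x2)
≡ \lnot \lnot (((x3 \to x1) \land (x1 \to x3)) \lor x1 \lor x2)   [eliminate \leftrightarrow]
≡ \lnot \lnot (((\lnot x3 \lor x1) \land (x1 \to x3)) \lor x1 \lor x2)   [eliminate \to]
≡ \lnot \lnot (((\lnot x3 \lor x1) \land (\lnot x1 \lor x3)) \lor x1 \lor x2)   [eliminate \to]
≡ ((\lnot x3 \lor x1) \land (\lnot x1 \lor x3)) \lor x1 \lor x2   [double negation]
≡ (\lnot x3 \lor x1 \lor x1 \lor x2) \land (\lnot x1 \lor x3 \lor x1 \lor x2)   [distribute \lor over \land]
≡ \lnot x3 \lor x1 \lor x2   [simplify]

\lnot x3 \lor x1 \lor x2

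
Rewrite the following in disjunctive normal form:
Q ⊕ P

(Q ∧ ¬P) ∨ (¬Q ∧ P)

Q ⊕ P
⇔ (Q ∧ ¬P) ∨ (¬Q ∧ P)   [expand ⊕]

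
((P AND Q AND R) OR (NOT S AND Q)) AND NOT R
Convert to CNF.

(P OR NOT S) AND Q AND (R OR NOT S) AND NOT R

((P AND Q AND R) OR (NOT S AND Q)) AND NOT R
≡ (P OR NOT S) AND (P OR Q) AND (Q OR NOT S) AND (Q OR Q) AND (R OR NOT S) AND (R OR Q) AND NOT R   — distribute OR over AND
≡ (P OR NOT S) AND Q AND (R OR NOT S) AND NOT R   — simplify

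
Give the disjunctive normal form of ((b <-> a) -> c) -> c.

(~b & ~a & ~c) | (a & b & ~c) | c

((b <-> a) -> c) -> c
≡ ~((b <-> a) -> c) | c
≡ ~(~(b <-> a) | c) | c
≡ ~(~((b -> a) & (a -> b)) | c) | c
≡ ~(~((~b | a) & (a -> b)) | c) | c
≡ ~(~((~b | a) & (~a | b)) | c) | c
≡ (~~((~b | a) & (~a | b)) & ~c) | c
≡ ((~b | a) & (~a | b) & ~c) | c
≡ (~b & ~a & ~c) | (~b & b & ~c) | (a & ~a & ~c) | (a & b & ~c) | c
≡ (~b & ~a & ~c) | (a & b & ~c) | c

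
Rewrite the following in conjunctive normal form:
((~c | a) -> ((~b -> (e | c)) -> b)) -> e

((~c | a) -> ((~b -> (e | c)) -> b)) -> e
≡ ~((~c | a) -> ((~b -> (e | c)) -> b)) | e   (eliminate ->)
≡ ~(~(~c | a) | ((~b -> (e | c)) -> b)) | e   (eliminate ->)
≡ ~(~(~c | a) | ~(~b -> (e | c)) | b) | e   (eliminate ->)
≡ ~(~(~c | a) | ~(~~b | e | c) | b) | e   (eliminate ->)
≡ (~~(~c | a) & ~~(~~b | e | c) & ~b) | e   (De Morgan)
≡ ((~c | a) & ~~(~~b | e | c) & ~b) | e   (double negation)
≡ ((~c | a) & (~~b | e | c) & ~b) | e   (double negation)
≡ ((~c | a) & (b | e | c) & ~b) | e   (double negation)
≡ (~c | a | e) & (b | e | c | e) & (~b | e)   (distribute | over &)
≡ (~c | a | e) & (b | e | c) & (~b | e)   (simplify)

(~c | a | e) & (b | e | c) & (~b | e)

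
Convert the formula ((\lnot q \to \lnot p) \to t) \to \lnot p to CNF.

(q \lor \lnot p) \land (\lnot t \lor \lnot p)

((\lnot q \to \lnot p) \to t) \to \lnot p
⇔ \lnot ((\lnot q \to \lnot p) \to t) \lor \lnot p   [eliminate \to]
⇔ \lnot (\lnot (\lnot q \to \lnot p) \lor t) \lor \lnot p   [eliminate \to]
⇔ \lnot (\lnot (\lnot \lnot q \lor \lnot p) \lor t) \lor \lnot p   [eliminate \to]
⇔ (\lnot \lnot (\lnot \lnot q \lor \lnot p) \land \lnot t) \lor \lnot p   [De Morgan]
⇔ ((\lnot \lnot q \lor \lnot p) \land \lnot t) \lor \lnot p   [double negation]
⇔ ((q \lor \lnot p) \land \lnot t) \lor \lnot p   [double negation]
⇔ (q \lor \lnot p \lor \lnot p) \land (\lnot t \lor \lnot p)   [distribute \lor over \land]
⇔ (q \lor \lnot p) \land (\lnot t \lor \lnot p)   [simplify]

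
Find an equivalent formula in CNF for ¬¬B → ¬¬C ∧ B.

¬¬B → ¬¬C ∧ B
⇔ ¬¬¬B ∨ ¬¬C ∧ B   [eliminate →]
⇔ ¬B ∨ ¬¬C ∧ B   [double negation]
⇔ ¬B ∨ C ∧ B   [double negation]
⇔ (¬B ∨ C) ∧ (¬B ∨ B)   [distribute ∨ over ∧]
⇔ ¬B ∨ C   [simplify]

¬B ∨ C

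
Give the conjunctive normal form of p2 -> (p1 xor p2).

~p2 | ~p1

p2 -> (p1 xor p2)
= ~p2 | (p1 xor p2)
= ~p2 | ((p1 | p2) & ~(p1 & p2))
= ~p2 | ((p1 | p2) & (~p1 | ~p2))
= (~p2 | p1 | p2) & (~p2 | ~p1 | ~p2)
= ~p2 | ~p1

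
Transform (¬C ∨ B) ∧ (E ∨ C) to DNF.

(¬C ∧ E) ∨ (B ∧ E) ∨ (B ∧ C)

(¬C ∨ B) ∧ (E ∨ C)
⇔ (¬C ∧ E) ∨ (¬C ∧ C) ∨ (B ∧ E) ∨ (B ∧ C)
⇔ (¬C ∧ E) ∨ (B ∧ E) ∨ (B ∧ C)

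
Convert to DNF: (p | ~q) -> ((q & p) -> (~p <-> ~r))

(p | ~q) -> ((q & p) -> (~p <-> ~r))
⇔ ~(p | ~q) | ((q & p) -> (~p <-> ~r))   — eliminate ->
⇔ ~(p | ~q) | ~(q & p) | (~p <-> ~r)   — eliminate ->
⇔ ~(p | ~q) | ~(q & p) | ((~p -> ~r) & (~r -> ~p))   — eliminate <->
⇔ ~(p | ~q) | ~(q & p) | ((~~p | ~r) & (~r -> ~p))   — eliminate ->
⇔ ~(p | ~q) | ~(q & p) | ((~~p | ~r) & (~~r | ~p))   — eliminate ->
⇔ (~p & ~~q) | ~(q & p) | ((~~p | ~r) & (~~r | ~p))   — De Morgan
⇔ (~p & q) | ~(q & p) | ((~~p | ~r) & (~~r | ~p))   — double negation
⇔ (~p & q) | ~q | ~p | ((~~p | ~r) & (~~r | ~p))   — De Morgan
⇔ (~p & q) | ~q | ~p | ((p | ~r) & (~~r | ~p))   — double negation
⇔ (~p & q) | ~q | ~p | ((p | ~r) & (r | ~p))   — double negation
⇔ (~p & q) | ~q | ~p | (p & r) | (p & ~p) | (~r & r) | (~r & ~p)   — distribute & over |
⇔ ~q | ~p | (p & r)   — simplify

~q | ~p | (p & r)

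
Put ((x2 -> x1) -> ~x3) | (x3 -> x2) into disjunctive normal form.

~x3 | x2

((x2 -> x1) -> ~x3) | (x3 -> x2)
≡ ~(x2 -> x1) | ~x3 | (x3 -> x2)   (eliminate ->)
≡ ~(~x2 | x1) | ~x3 | (x3 -> x2)   (eliminate ->)
≡ ~(~x2 | x1) | ~x3 | ~x3 | x2   (eliminate ->)
≡ (~~x2 & ~x1) | ~x3 | ~x3 | x2   (De Morgan)
≡ (x2 & ~x1) | ~x3 | ~x3 | x2   (double negation)
≡ ~x3 | x2   (simplify)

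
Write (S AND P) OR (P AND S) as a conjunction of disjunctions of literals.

S AND P

(S AND P) OR (P AND S)
≡ (S OR P) AND (S OR S) AND (P OR P) AND (P OR S)
≡ S AND P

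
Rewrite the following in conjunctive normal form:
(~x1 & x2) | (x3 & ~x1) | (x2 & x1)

(~x1 & x2) | (x3 & ~x1) | (x2 & x1)
≡ (~x1 | x3 | x2) & (~x1 | x3 | x1) & (~x1 | ~x1 | x2) & (~x1 | ~x1 | x1) & (x2 | x3 | x2) & (x2 | x3 | x1) & (x2 | ~x1 | x2) & (x2 | ~x1 | x1)   [distribute | over &]
≡ (~x1 | x2) & (x2 | x3)   [simplify]

(~x1 | x2) & (x2 | x3)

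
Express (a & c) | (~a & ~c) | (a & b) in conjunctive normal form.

(a | ~c) & (c | ~a | b)

(a & c) | (~a & ~c) | (a & b)
≡ (a | ~a | a) & (a | ~a | b) & (a | ~c | a) & (a | ~c | b) & (c | ~a | a) & (c | ~a | b) & (c | ~c | a) & (c | ~c | b)   [distribute | over &]
≡ (a | ~c) & (c | ~a | b)   [simplify]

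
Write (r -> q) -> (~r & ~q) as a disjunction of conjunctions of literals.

(r & ~q) | (~r & ~q)

(r -> q) -> (~r & ~q)
≡ ~(r -> q) | (~r & ~q)   — eliminate ->
≡ ~(~r | q) | (~r & ~q)   — eliminate ->
≡ (~~r & ~q) | (~r & ~q)   — De Morgan
≡ (r & ~q) | (~r & ~q)   — double negation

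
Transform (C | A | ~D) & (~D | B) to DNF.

(C | A | ~D) & (~D | B)
≡ (C & ~D) | (C & B) | (A & ~D) | (A & B) | (~D & ~D) | (~D & B)   (distribute & over |)
≡ (C & B) | (A & B) | ~D   (simplify)

(C & B) | (A & B) | ~D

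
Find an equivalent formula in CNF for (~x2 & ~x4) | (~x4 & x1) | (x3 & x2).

(~x2 & ~x4) | (~x4 & x1) | (x3 & x2)
= (~x2 | ~x4 | x3) & (~x2 | ~x4 | x2) & (~x2 | x1 | x3) & (~x2 | x1 | x2) & (~x4 | ~x4 | x3) & (~x4 | ~x4 | x2) & (~x4 | x1 | x3) & (~x4 | x1 | x2)
= (~x2 | x1 | x3) & (~x4 | x3) & (~x4 | x2)

(~x2 | x1 | x3) & (~x4 | x3) & (~x4 | x2)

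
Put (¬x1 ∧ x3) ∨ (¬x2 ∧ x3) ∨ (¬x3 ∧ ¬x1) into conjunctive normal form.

(¬x1 ∧ x3) ∨ (¬x2 ∧ x3) ∨ (¬x3 ∧ ¬x1)
= (¬x1 ∨ ¬x2 ∨ ¬x3) ∧ (¬x1 ∨ ¬x2 ∨ ¬x1) ∧ (¬x1 ∨ x3 ∨ ¬x3) ∧ (¬x1 ∨ x3 ∨ ¬x1) ∧ (x3 ∨ ¬x2 ∨ ¬x3) ∧ (x3 ∨ ¬x2 ∨ ¬x1) ∧ (x3 ∨ x3 ∨ ¬x3) ∧ (x3 ∨ x3 ∨ ¬x1)   (distribute ∨ over ∧)
= (¬x1 ∨ ¬x2) ∧ (¬x1 ∨ x3)   (simplify)

(¬x1 ∨ ¬x2) ∧ (¬x1 ∨ x3)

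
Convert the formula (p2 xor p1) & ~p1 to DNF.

p2 & ~p1

(p2 xor p1) & ~p1
≡ ((p2 & ~p1) | (~p2 & p1)) & ~p1   [expand xor]
≡ (p2 & ~p1 & ~p1) | (~p2 & p1 & ~p1)   [distribute & over |]
≡ p2 & ~p1   [simplify]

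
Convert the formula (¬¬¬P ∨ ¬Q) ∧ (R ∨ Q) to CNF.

(¬P ∨ ¬Q) ∧ (R ∨ Q)

(¬¬¬P ∨ ¬Q) ∧ (R ∨ Q)
= (¬P ∨ ¬Q) ∧ (R ∨ Q)   [double negation]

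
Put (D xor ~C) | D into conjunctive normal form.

(D xor ~C) | D
≡ ((D | ~C) & ~(D & ~C)) | D   — expand xor
≡ ((D | ~C) & (~D | ~~C)) | D   — De Morgan
≡ ((D | ~C) & (~D | C)) | D   — double negation
≡ (D | ~C | D) & (~D | C | D)   — distribute | over &
≡ D | ~C   — simplify

D | ~C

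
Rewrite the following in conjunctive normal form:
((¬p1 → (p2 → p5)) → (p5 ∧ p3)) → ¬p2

(p1 ∨ ¬p2 ∨ p5) ∧ (¬p5 ∨ ¬p3 ∨ ¬p2)

((¬p1 → (p2 → p5)) → (p5 ∧ p3)) → ¬p2
= ¬((¬p1 → (p2 → p5)) → (p5 ∧ p3)) ∨ ¬p2   (eliminate →)
= ¬(¬(¬p1 → (p2 → p5)) ∨ (p5 ∧ p3)) ∨ ¬p2   (eliminate →)
= ¬(¬(¬¬p1 ∨ (p2 → p5)) ∨ (p5 ∧ p3)) ∨ ¬p2   (eliminate →)
= ¬(¬(¬¬p1 ∨ ¬p2 ∨ p5) ∨ (p5 ∧ p3)) ∨ ¬p2   (eliminate →)
= (¬¬(¬¬p1 ∨ ¬p2 ∨ p5) ∧ ¬(p5 ∧ p3)) ∨ ¬p2   (De Morgan)
= ((¬¬p1 ∨ ¬p2 ∨ p5) ∧ ¬(p5 ∧ p3)) ∨ ¬p2   (double negation)
= ((p1 ∨ ¬p2 ∨ p5) ∧ ¬(p5 ∧ p3)) ∨ ¬p2   (double negation)
= ((p1 ∨ ¬p2 ∨ p5) ∧ (¬p5 ∨ ¬p3)) ∨ ¬p2   (De Morgan)
= (p1 ∨ ¬p2 ∨ p5 ∨ ¬p2) ∧ (¬p5 ∨ ¬p3 ∨ ¬p2)   (distribute ∨ over ∧)
= (p1 ∨ ¬p2 ∨ p5) ∧ (¬p5 ∨ ¬p3 ∨ ¬p2)   (simplify)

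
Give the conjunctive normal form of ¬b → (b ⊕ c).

¬b → (b ⊕ c)
= ¬¬b ∨ (b ⊕ c)   (eliminate →)
= ¬¬b ∨ ((b ∨ c) ∧ ¬(b ∧ c))   (expand ⊕)
= b ∨ ((b ∨ c) ∧ ¬(b ∧ c))   (double negation)
= b ∨ ((b ∨ c) ∧ (¬b ∨ ¬c))   (De Morgan)
= (b ∨ b ∨ c) ∧ (b ∨ ¬b ∨ ¬c)   (distribute ∨ over ∧)
= b ∨ c   (simplify)

b ∨ c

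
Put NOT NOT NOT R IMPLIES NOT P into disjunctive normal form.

NOT NOT NOT R IMPLIES NOT P
≡ NOT NOT NOT NOT R OR NOT P   [eliminate IMPLIES]
≡ NOT NOT R OR NOT P   [double negation]
≡ R OR NOT P   [double negation]

R OR NOT P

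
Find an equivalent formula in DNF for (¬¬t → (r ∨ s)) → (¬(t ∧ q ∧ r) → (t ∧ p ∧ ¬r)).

(t ∧ ¬r ∧ ¬s) ∨ (t ∧ q ∧ r) ∨ (t ∧ p ∧ ¬r)

(¬¬t → (r ∨ s)) → (¬(t ∧ q ∧ r) → (t ∧ p ∧ ¬r))
≡ ¬(¬¬t → (r ∨ s)) ∨ (¬(t ∧ q ∧ r) → (t ∧ p ∧ ¬r))   [eliminate →]
≡ ¬(¬¬¬t ∨ r ∨ s) ∨ (¬(t ∧ q ∧ r) → (t ∧ p ∧ ¬r))   [eliminate →]
≡ ¬(¬¬¬t ∨ r ∨ s) ∨ ¬¬(t ∧ q ∧ r) ∨ (t ∧ p ∧ ¬r)   [eliminate →]
≡ (¬¬¬¬t ∧ ¬r ∧ ¬s) ∨ ¬¬(t ∧ q ∧ r) ∨ (t ∧ p ∧ ¬r)   [De Morgan]
≡ (¬¬t ∧ ¬r ∧ ¬s) ∨ ¬¬(t ∧ q ∧ r) ∨ (t ∧ p ∧ ¬r)   [double negation]
≡ (t ∧ ¬r ∧ ¬s) ∨ ¬¬(t ∧ q ∧ r) ∨ (t ∧ p ∧ ¬r)   [double negation]
≡ (t ∧ ¬r ∧ ¬s) ∨ (t ∧ q ∧ r) ∨ (t ∧ p ∧ ¬r)   [double negation]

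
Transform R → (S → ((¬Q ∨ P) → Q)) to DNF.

¬R ∨ ¬S ∨ Q

R → (S → ((¬Q ∨ P) → Q))
= ¬R ∨ (S → ((¬Q ∨ P) → Q))   [eliminate →]
= ¬R ∨ ¬S ∨ ((¬Q ∨ P) → Q)   [eliminate →]
= ¬R ∨ ¬S ∨ ¬(¬Q ∨ P) ∨ Q   [eliminate →]
= ¬R ∨ ¬S ∨ (¬¬Q ∧ ¬P) ∨ Q   [De Morgan]
= ¬R ∨ ¬S ∨ (Q ∧ ¬P) ∨ Q   [double negation]
= ¬R ∨ ¬S ∨ Q   [simplify]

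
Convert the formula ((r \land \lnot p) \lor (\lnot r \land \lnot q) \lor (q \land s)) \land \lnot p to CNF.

(r \lor \lnot q \lor s) \land \lnot p

((r \land \lnot p) \lor (\lnot r \land \lnot q) \lor (q \land s)) \land \lnot p
⇔ (r \lor \lnot r \lor q) \land (r \lor \lnot r \lor s) \land (r \lor \lnot q \lor q) \land (r \lor \lnot q \lor s) \land (\lnot p \lor \lnot r \lor q) \land (\lnot p \lor \lnot r \lor s) \land (\lnot p \lor \lnot q \lor q) \land (\lnot p \lor \lnot q \lor s) \land \lnot p   [distribute \lor over \land]
⇔ (r \lor \lnot q \lor s) \land \lnot p   [simplify]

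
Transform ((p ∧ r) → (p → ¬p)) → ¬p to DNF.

((p ∧ r) → (p → ¬p)) → ¬p
≡ ¬((p ∧ r) → (p → ¬p)) ∨ ¬p   (eliminate →)
≡ ¬(¬(p ∧ r) ∨ (p → ¬p)) ∨ ¬p   (eliminate →)
≡ ¬(¬(p ∧ r) ∨ ¬p ∨ ¬p) ∨ ¬p   (eliminate →)
≡ (¬¬(p ∧ r) ∧ ¬¬p ∧ ¬¬p) ∨ ¬p   (De Morgan)
≡ (p ∧ r ∧ ¬¬p ∧ ¬¬p) ∨ ¬p   (double negation)
≡ (p ∧ r ∧ p ∧ ¬¬p) ∨ ¬p   (double negation)
≡ (p ∧ r ∧ p ∧ p) ∨ ¬p   (double negation)
≡ (p ∧ r) ∨ ¬p   (simplify)

(p ∧ r) ∨ ¬p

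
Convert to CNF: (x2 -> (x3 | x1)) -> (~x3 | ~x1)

(x2 -> (x3 | x1)) -> (~x3 | ~x1)
≡ ~(x2 -> (x3 | x1)) | ~x3 | ~x1   (eliminate ->)
≡ ~(~x2 | x3 | x1) | ~x3 | ~x1   (eliminate ->)
≡ (~~x2 & ~x3 & ~x1) | ~x3 | ~x1   (De Morgan)
≡ (x2 & ~x3 & ~x1) | ~x3 | ~x1   (double negation)
≡ (x2 | ~x3 | ~x1) & (~x3 | ~x3 | ~x1) & (~x1 | ~x3 | ~x1)   (distribute | over &)
≡ ~x3 | ~x1   (simplify)

~x3 | ~x1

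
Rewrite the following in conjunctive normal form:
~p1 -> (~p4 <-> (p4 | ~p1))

p1 | ~p4

~p1 -> (~p4 <-> (p4 | ~p1))
= ~~p1 | (~p4 <-> (p4 | ~p1))   — eliminate ->
= ~~p1 | ((~p4 -> (p4 | ~p1)) & ((p4 | ~p1) -> ~p4))   — eliminate <->
= ~~p1 | ((~~p4 | p4 | ~p1) & ((p4 | ~p1) -> ~p4))   — eliminate ->
= ~~p1 | ((~~p4 | p4 | ~p1) & (~(p4 | ~p1) | ~p4))   — eliminate ->
= p1 | ((~~p4 | p4 | ~p1) & (~(p4 | ~p1) | ~p4))   — double negation
= p1 | ((p4 | p4 | ~p1) & (~(p4 | ~p1) | ~p4))   — double negation
= p1 | ((p4 | p4 | ~p1) & ((~p4 & ~~p1) | ~p4))   — De Morgan
= p1 | ((p4 | p4 | ~p1) & ((~p4 & p1) | ~p4))   — double negation
= (p1 | p4 | p4 | ~p1) & (p1 | ~p4 | ~p4) & (p1 | p1 | ~p4)   — distribute | over &
= p1 | ~p4   — simplify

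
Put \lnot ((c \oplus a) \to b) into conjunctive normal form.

(c \lor a) \land (\lnot c \lor \lnot a) \land \lnot b

\lnot ((c \oplus a) \to b)
≡ \lnot (\lnot (c \oplus a) \lor b)   [eliminate \to]
≡ \lnot (\lnot ((c \lor a) \land \lnot (c \land a)) \lor b)   [expand \oplus]
≡ \lnot \lnot ((c \lor a) \land \lnot (c \land a)) \land \lnot b   [De Morgan]
≡ (c \lor a) \land \lnot (c \land a) \land \lnot b   [double negation]
≡ (c \lor a) \land (\lnot c \lor \lnot a) \land \lnot b   [De Morgan]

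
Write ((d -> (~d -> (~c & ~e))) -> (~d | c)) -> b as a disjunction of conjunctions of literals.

((d -> (~d -> (~c & ~e))) -> (~d | c)) -> b
≡ ~((d -> (~d -> (~c & ~e))) -> (~d | c)) | b   (eliminate ->)
≡ ~(~(d -> (~d -> (~c & ~e))) | ~d | c) | b   (eliminate ->)
≡ ~(~(~d | (~d -> (~c & ~e))) | ~d | c) | b   (eliminate ->)
≡ ~(~(~d | ~~d | (~c & ~e)) | ~d | c) | b   (eliminate ->)
≡ (~~(~d | ~~d | (~c & ~e)) & ~~d & ~c) | b   (De Morgan)
≡ ((~d | ~~d | (~c & ~e)) & ~~d & ~c) | b   (double negation)
≡ ((~d | d | (~c & ~e)) & ~~d & ~c) | b   (double negation)
≡ ((~d | d | (~c & ~e)) & d & ~c) | b   (double negation)
≡ (~d & d & ~c) | (d & d & ~c) | (~c & ~e & d & ~c) | b   (distribute & over |)
≡ (d & ~c) | b   (simplify)

(d & ~c) | b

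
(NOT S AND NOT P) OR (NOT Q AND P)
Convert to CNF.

(NOT S OR NOT Q) AND (NOT S OR P) AND (NOT P OR NOT Q)

(NOT S AND NOT P) OR (NOT Q AND P)
= (NOT S OR NOT Q) AND (NOT S OR P) AND (NOT P OR NOT Q) AND (NOT P OR P)
= (NOT S OR NOT Q) AND (NOT S OR P) AND (NOT P OR NOT Q)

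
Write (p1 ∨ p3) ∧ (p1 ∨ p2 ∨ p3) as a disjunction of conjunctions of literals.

(p1 ∨ p3) ∧ (p1 ∨ p2 ∨ p3)
⇔ (p1 ∧ p1) ∨ (p1 ∧ p2) ∨ (p1 ∧ p3) ∨ (p3 ∧ p1) ∨ (p3 ∧ p2) ∨ (p3 ∧ p3)   [distribute ∧ over ∨]
⇔ p1 ∨ p3   [simplify]

p1 ∨ p3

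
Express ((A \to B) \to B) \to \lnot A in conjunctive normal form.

(\lnot A \lor B) \land (\lnot B \lor \lnot A)

((A \to B) \to B) \to \lnot A
≡ \lnot ((A \to B) \to B) \lor \lnot A   — eliminate \to
≡ \lnot (\lnot (A \to B) \lor B) \lor \lnot A   — eliminate \to
≡ \lnot (\lnot (\lnot A \lor B) \lor B) \lor \lnot A   — eliminate \to
≡ (\lnot \lnot (\lnot A \lor B) \land \lnot B) \lor \lnot A   — De Morgan
≡ ((\lnot A \lor B) \land \lnot B) \lor \lnot A   — double negation
≡ (\lnot A \lor B \lor \lnot A) \land (\lnot B \lor \lnot A)   — distribute \lor over \land
≡ (\lnot A \lor B) \land (\lnot B \lor \lnot A)   — simplify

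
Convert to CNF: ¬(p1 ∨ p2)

¬p1 ∧ ¬p2

¬(p1 ∨ p2)
= ¬p1 ∧ ¬p2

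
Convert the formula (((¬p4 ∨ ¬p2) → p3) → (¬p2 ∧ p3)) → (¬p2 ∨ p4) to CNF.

(((¬p4 ∨ ¬p2) → p3) → (¬p2 ∧ p3)) → (¬p2 ∨ p4)
≡ ¬(((¬p4 ∨ ¬p2) → p3) → (¬p2 ∧ p3)) ∨ ¬p2 ∨ p4
≡ ¬(¬((¬p4 ∨ ¬p2) → p3) ∨ (¬p2 ∧ p3)) ∨ ¬p2 ∨ p4
≡ ¬(¬(¬(¬p4 ∨ ¬p2) ∨ p3) ∨ (¬p2 ∧ p3)) ∨ ¬p2 ∨ p4
≡ (¬¬(¬(¬p4 ∨ ¬p2) ∨ p3) ∧ ¬(¬p2 ∧ p3)) ∨ ¬p2 ∨ p4
≡ ((¬(¬p4 ∨ ¬p2) ∨ p3) ∧ ¬(¬p2 ∧ p3)) ∨ ¬p2 ∨ p4
≡ (((¬¬p4 ∧ ¬¬p2) ∨ p3) ∧ ¬(¬p2 ∧ p3)) ∨ ¬p2 ∨ p4
≡ (((p4 ∧ ¬¬p2) ∨ p3) ∧ ¬(¬p2 ∧ p3)) ∨ ¬p2 ∨ p4
≡ (((p4 ∧ p2) ∨ p3) ∧ ¬(¬p2 ∧ p3)) ∨ ¬p2 ∨ p4
≡ (((p4 ∧ p2) ∨ p3) ∧ (¬¬p2 ∨ ¬p3)) ∨ ¬p2 ∨ p4
≡ (((p4 ∧ p2) ∨ p3) ∧ (p2 ∨ ¬p3)) ∨ ¬p2 ∨ p4
≡ (p4 ∨ p3 ∨ ¬p2 ∨ p4) ∧ (p2 ∨ p3 ∨ ¬p2 ∨ p4) ∧ (p2 ∨ ¬p3 ∨ ¬p2 ∨ p4)
≡ p4 ∨ p3 ∨ ¬p2

p4 ∨ p3 ∨ ¬p2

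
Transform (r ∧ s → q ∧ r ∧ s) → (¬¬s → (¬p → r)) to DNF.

¬s ∨ p ∨ r

(r ∧ s → q ∧ r ∧ s) → (¬¬s → (¬p → r))
= ¬(r ∧ s → q ∧ r ∧ s) ∨ (¬¬s → (¬p → r))
= ¬(¬(r ∧ s) ∨ q ∧ r ∧ s) ∨ (¬¬s → (¬p → r))
= ¬(¬(r ∧ s) ∨ q ∧ r ∧ s) ∨ ¬¬¬s ∨ (¬p → r)
= ¬(¬(r ∧ s) ∨ q ∧ r ∧ s) ∨ ¬¬¬s ∨ ¬¬p ∨ r
= ¬¬(r ∧ s) ∧ ¬(q ∧ r ∧ s) ∨ ¬¬¬s ∨ ¬¬p ∨ r
= r ∧ s ∧ ¬(q ∧ r ∧ s) ∨ ¬¬¬s ∨ ¬¬p ∨ r
= r ∧ s ∧ (¬q ∨ ¬r ∨ ¬s) ∨ ¬¬¬s ∨ ¬¬p ∨ r
= r ∧ s ∧ (¬q ∨ ¬r ∨ ¬s) ∨ ¬s ∨ ¬¬p ∨ r
= r ∧ s ∧ (¬q ∨ ¬r ∨ ¬s) ∨ ¬s ∨ p ∨ r
= r ∧ s ∧ ¬q ∨ r ∧ s ∧ ¬r ∨ r ∧ s ∧ ¬s ∨ ¬s ∨ p ∨ r
= ¬s ∨ p ∨ r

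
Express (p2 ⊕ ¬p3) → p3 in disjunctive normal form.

(¬p3 ∧ p2) ∨ p3

(p2 ⊕ ¬p3) → p3
⇔ ¬(p2 ⊕ ¬p3) ∨ p3   — eliminate →
⇔ ¬((p2 ∧ ¬¬p3) ∨ (¬p2 ∧ ¬p3)) ∨ p3   — expand ⊕
⇔ (¬(p2 ∧ ¬¬p3) ∧ ¬(¬p2 ∧ ¬p3)) ∨ p3   — De Morgan
⇔ ((¬p2 ∨ ¬¬¬p3) ∧ ¬(¬p2 ∧ ¬p3)) ∨ p3   — De Morgan
⇔ ((¬p2 ∨ ¬p3) ∧ ¬(¬p2 ∧ ¬p3)) ∨ p3   — double negation
⇔ ((¬p2 ∨ ¬p3) ∧ (¬¬p2 ∨ ¬¬p3)) ∨ p3   — De Morgan
⇔ ((¬p2 ∨ ¬p3) ∧ (p2 ∨ ¬¬p3)) ∨ p3   — double negation
⇔ ((¬p2 ∨ ¬p3) ∧ (p2 ∨ p3)) ∨ p3   — double negation
⇔ (¬p2 ∧ p2) ∨ (¬p2 ∧ p3) ∨ (¬p3 ∧ p2) ∨ (¬p3 ∧ p3) ∨ p3   — distribute ∧ over ∨
⇔ (¬p3 ∧ p2) ∨ p3   — simplify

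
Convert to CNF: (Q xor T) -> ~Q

~Q | T

(Q xor T) -> ~Q
⇔ ~(Q xor T) | ~Q
⇔ ~((Q | T) & ~(Q & T)) | ~Q
⇔ ~(Q | T) | ~~(Q & T) | ~Q
⇔ (~Q & ~T) | ~~(Q & T) | ~Q
⇔ (~Q & ~T) | (Q & T) | ~Q
⇔ (~Q | Q | ~Q) & (~Q | T | ~Q) & (~T | Q | ~Q) & (~T | T | ~Q)
⇔ ~Q | T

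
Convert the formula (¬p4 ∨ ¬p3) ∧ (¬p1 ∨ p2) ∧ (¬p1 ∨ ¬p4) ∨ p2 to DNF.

(¬p4 ∨ ¬p3) ∧ (¬p1 ∨ p2) ∧ (¬p1 ∨ ¬p4) ∨ p2
⇔ ¬p4 ∧ ¬p1 ∧ ¬p1 ∨ ¬p4 ∧ ¬p1 ∧ ¬p4 ∨ ¬p4 ∧ p2 ∧ ¬p1 ∨ ¬p4 ∧ p2 ∧ ¬p4 ∨ ¬p3 ∧ ¬p1 ∧ ¬p1 ∨ ¬p3 ∧ ¬p1 ∧ ¬p4 ∨ ¬p3 ∧ p2 ∧ ¬p1 ∨ ¬p3 ∧ p2 ∧ ¬p4 ∨ p2   (distribute ∧ over ∨)
⇔ ¬p4 ∧ ¬p1 ∨ ¬p3 ∧ ¬p1 ∨ p2   (simplify)

¬p4 ∧ ¬p1 ∨ ¬p3 ∧ ¬p1 ∨ p2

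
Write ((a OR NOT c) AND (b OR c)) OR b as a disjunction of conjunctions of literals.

(a AND c) OR b

((a OR NOT c) AND (b OR c)) OR b
≡ (a AND b) OR (a AND c) OR (NOT c AND b) OR (NOT c AND c) OR b   (distribute AND over OR)
≡ (a AND c) OR b   (simplify)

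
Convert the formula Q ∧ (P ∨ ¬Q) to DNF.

Q ∧ (P ∨ ¬Q)
≡ (Q ∧ P) ∨ (Q ∧ ¬Q)   [distribute ∧ over ∨]
≡ Q ∧ P   [simplify]

Q ∧ P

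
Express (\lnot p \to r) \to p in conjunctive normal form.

\lnot r \lor p

(\lnot p \to r) \to p
⇔ \lnot (\lnot p \to r) \lor p   [eliminate \to]
⇔ \lnot (\lnot \lnot p \lor r) \lor p   [eliminate \to]
⇔ (\lnot \lnot \lnot p \land \lnot r) \lor p   [De Morgan]
⇔ (\lnot p \land \lnot r) \lor p   [double negation]
⇔ (\lnot p \lor p) \land (\lnot r \lor p)   [distribute \lor over \land]
⇔ \lnot r \lor p   [simplify]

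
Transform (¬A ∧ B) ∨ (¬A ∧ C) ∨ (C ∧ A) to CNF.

(¬A ∨ C) ∧ (B ∨ C)

(¬A ∧ B) ∨ (¬A ∧ C) ∨ (C ∧ A)
≡ (¬A ∨ ¬A ∨ C) ∧ (¬A ∨ ¬A ∨ A) ∧ (¬A ∨ C ∨ C) ∧ (¬A ∨ C ∨ A) ∧ (B ∨ ¬A ∨ C) ∧ (B ∨ ¬A ∨ A) ∧ (B ∨ C ∨ C) ∧ (B ∨ C ∨ A)   [distribute ∨ over ∧]
≡ (¬A ∨ C) ∧ (B ∨ C)   [simplify]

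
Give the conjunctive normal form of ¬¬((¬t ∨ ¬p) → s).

¬¬((¬t ∨ ¬p) → s)
= ¬¬(¬(¬t ∨ ¬p) ∨ s)   (eliminate →)
= ¬(¬t ∨ ¬p) ∨ s   (double negation)
= (¬¬t ∧ ¬¬p) ∨ s   (De Morgan)
= (t ∧ ¬¬p) ∨ s   (double negation)
= (t ∧ p) ∨ s   (double negation)
= (t ∨ s) ∧ (p ∨ s)   (distribute ∨ over ∧)

(t ∨ s) ∧ (p ∨ s)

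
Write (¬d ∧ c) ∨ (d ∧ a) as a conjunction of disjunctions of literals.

(¬d ∧ c) ∨ (d ∧ a)
= (¬d ∨ d) ∧ (¬d ∨ a) ∧ (c ∨ d) ∧ (c ∨ a)   [distribute ∨ over ∧]
= (¬d ∨ a) ∧ (c ∨ d) ∧ (c ∨ a)   [simplify]

(¬d ∨ a) ∧ (c ∨ d) ∧ (c ∨ a)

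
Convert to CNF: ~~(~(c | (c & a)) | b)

~c | b

~~(~(c | (c & a)) | b)
= ~(c | (c & a)) | b   [double negation]
= (~c & ~(c & a)) | b   [De Morgan]
= (~c & (~c | ~a)) | b   [De Morgan]
= (~c | b) & (~c | ~a | b)   [distribute | over &]
= ~c | b   [simplify]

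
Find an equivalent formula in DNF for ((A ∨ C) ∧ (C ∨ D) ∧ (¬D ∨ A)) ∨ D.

((A ∨ C) ∧ (C ∨ D) ∧ (¬D ∨ A)) ∨ D
⇔ (A ∧ C ∧ ¬D) ∨ (A ∧ C ∧ A) ∨ (A ∧ D ∧ ¬D) ∨ (A ∧ D ∧ A) ∨ (C ∧ C ∧ ¬D) ∨ (C ∧ C ∧ A) ∨ (C ∧ D ∧ ¬D) ∨ (C ∧ D ∧ A) ∨ D   [distribute ∧ over ∨]
⇔ (A ∧ C) ∨ (C ∧ ¬D) ∨ D   [simplify]

(A ∧ C) ∨ (C ∧ ¬D) ∨ D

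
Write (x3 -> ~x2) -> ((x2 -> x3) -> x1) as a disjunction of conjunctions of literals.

(x3 & x2) | (x2 & ~x3) | x1

(x3 -> ~x2) -> ((x2 -> x3) -> x1)
≡ ~(x3 -> ~x2) | ((x2 -> x3) -> x1)   [eliminate ->]
≡ ~(~x3 | ~x2) | ((x2 -> x3) -> x1)   [eliminate ->]
≡ ~(~x3 | ~x2) | ~(x2 -> x3) | x1   [eliminate ->]
≡ ~(~x3 | ~x2) | ~(~x2 | x3) | x1   [eliminate ->]
≡ (~~x3 & ~~x2) | ~(~x2 | x3) | x1   [De Morgan]
≡ (x3 & ~~x2) | ~(~x2 | x3) | x1   [double negation]
≡ (x3 & x2) | ~(~x2 | x3) | x1   [double negation]
≡ (x3 & x2) | (~~x2 & ~x3) | x1   [De Morgan]
≡ (x3 & x2) | (x2 & ~x3) | x1   [double negation]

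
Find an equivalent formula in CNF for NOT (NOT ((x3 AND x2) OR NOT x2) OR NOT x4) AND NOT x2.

x4 AND NOT x2

NOT (NOT ((x3 AND x2) OR NOT x2) OR NOT x4) AND NOT x2
= NOT NOT ((x3 AND x2) OR NOT x2) AND NOT NOT x4 AND NOT x2   [De Morgan]
= ((x3 AND x2) OR NOT x2) AND NOT NOT x4 AND NOT x2   [double negation]
= ((x3 AND x2) OR NOT x2) AND x4 AND NOT x2   [double negation]
= (x3 OR NOT x2) AND (x2 OR NOT x2) AND x4 AND NOT x2   [distribute OR over AND]
= x4 AND NOT x2   [simplify]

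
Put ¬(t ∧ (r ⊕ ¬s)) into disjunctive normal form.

¬t ∨ ¬r ∧ s ∨ ¬s ∧ r

¬(t ∧ (r ⊕ ¬s))
≡ ¬(t ∧ (r ∧ ¬¬s ∨ ¬r ∧ ¬s))
≡ ¬t ∨ ¬(r ∧ ¬¬s ∨ ¬r ∧ ¬s)
≡ ¬t ∨ ¬(r ∧ ¬¬s) ∧ ¬(¬r ∧ ¬s)
≡ ¬t ∨ (¬r ∨ ¬¬¬s) ∧ ¬(¬r ∧ ¬s)
≡ ¬t ∨ (¬r ∨ ¬s) ∧ ¬(¬r ∧ ¬s)
≡ ¬t ∨ (¬r ∨ ¬s) ∧ (¬¬r ∨ ¬¬s)
≡ ¬t ∨ (¬r ∨ ¬s) ∧ (r ∨ ¬¬s)
≡ ¬t ∨ (¬r ∨ ¬s) ∧ (r ∨ s)
≡ ¬t ∨ ¬r ∧ r ∨ ¬r ∧ s ∨ ¬s ∧ r ∨ ¬s ∧ s
≡ ¬t ∨ ¬r ∧ s ∨ ¬s ∧ r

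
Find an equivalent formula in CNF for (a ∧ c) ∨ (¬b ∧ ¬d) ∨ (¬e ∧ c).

(a ∨ ¬b ∨ ¬e) ∧ (a ∨ ¬d ∨ ¬e) ∧ (c ∨ ¬b) ∧ (c ∨ ¬d)

(a ∧ c) ∨ (¬b ∧ ¬d) ∨ (¬e ∧ c)
≡ (a ∨ ¬b ∨ ¬e) ∧ (a ∨ ¬b ∨ c) ∧ (a ∨ ¬d ∨ ¬e) ∧ (a ∨ ¬d ∨ c) ∧ (c ∨ ¬b ∨ ¬e) ∧ (c ∨ ¬b ∨ c) ∧ (c ∨ ¬d ∨ ¬e) ∧ (c ∨ ¬d ∨ c)   — distribute ∨ over ∧
≡ (a ∨ ¬b ∨ ¬e) ∧ (a ∨ ¬d ∨ ¬e) ∧ (c ∨ ¬b) ∧ (c ∨ ¬d)   — simplify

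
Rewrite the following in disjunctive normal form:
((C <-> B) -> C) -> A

((C <-> B) -> C) -> A
⇔ ~((C <-> B) -> C) | A   [eliminate ->]
⇔ ~(~(C <-> B) | C) | A   [eliminate ->]
⇔ ~(~((C -> B) & (B -> C)) | C) | A   [eliminate <->]
⇔ ~(~((~C | B) & (B -> C)) | C) | A   [eliminate ->]
⇔ ~(~((~C | B) & (~B | C)) | C) | A   [eliminate ->]
⇔ (~~((~C | B) & (~B | C)) & ~C) | A   [De Morgan]
⇔ ((~C | B) & (~B | C) & ~C) | A   [double negation]
⇔ (~C & ~B & ~C) | (~C & C & ~C) | (B & ~B & ~C) | (B & C & ~C) | A   [distribute & over |]
⇔ (~C & ~B) | A   [simplify]

(~C & ~B) | A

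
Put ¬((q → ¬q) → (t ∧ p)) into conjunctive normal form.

¬((q → ¬q) → (t ∧ p))
≡ ¬(¬(q → ¬q) ∨ (t ∧ p))   [eliminate →]
≡ ¬(¬(¬q ∨ ¬q) ∨ (t ∧ p))   [eliminate →]
≡ ¬¬(¬q ∨ ¬q) ∧ ¬(t ∧ p)   [De Morgan]
≡ (¬q ∨ ¬q) ∧ ¬(t ∧ p)   [double negation]
≡ (¬q ∨ ¬q) ∧ (¬t ∨ ¬p)   [De Morgan]
≡ ¬q ∧ (¬t ∨ ¬p)   [simplify]

¬q ∧ (¬t ∨ ¬p)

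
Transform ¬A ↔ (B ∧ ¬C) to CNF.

¬A ↔ (B ∧ ¬C)
⇔ (¬A → (B ∧ ¬C)) ∧ ((B ∧ ¬C) → ¬A)   [eliminate ↔]
⇔ (¬¬A ∨ (B ∧ ¬C)) ∧ ((B ∧ ¬C) → ¬A)   [eliminate →]
⇔ (¬¬A ∨ (B ∧ ¬C)) ∧ (¬(B ∧ ¬C) ∨ ¬A)   [eliminate →]
⇔ (A ∨ (B ∧ ¬C)) ∧ (¬(B ∧ ¬C) ∨ ¬A)   [double negation]
⇔ (A ∨ (B ∧ ¬C)) ∧ (¬B ∨ ¬¬C ∨ ¬A)   [De Morgan]
⇔ (A ∨ (B ∧ ¬C)) ∧ (¬B ∨ C ∨ ¬A)   [double negation]
⇔ (A ∨ B) ∧ (A ∨ ¬C) ∧ (¬B ∨ C ∨ ¬A)   [distribute ∨ over ∧]

(A ∨ B) ∧ (A ∨ ¬C) ∧ (¬B ∨ C ∨ ¬A)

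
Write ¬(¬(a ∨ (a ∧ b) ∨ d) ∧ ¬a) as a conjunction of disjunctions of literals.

a ∨ d

¬(¬(a ∨ (a ∧ b) ∨ d) ∧ ¬a)
= ¬¬(a ∨ (a ∧ b) ∨ d) ∨ ¬¬a   (De Morgan)
= a ∨ (a ∧ b) ∨ d ∨ ¬¬a   (double negation)
= a ∨ (a ∧ b) ∨ d ∨ a   (double negation)
= (a ∨ a ∨ d ∨ a) ∧ (a ∨ b ∨ d ∨ a)   (distribute ∨ over ∧)
= a ∨ d   (simplify)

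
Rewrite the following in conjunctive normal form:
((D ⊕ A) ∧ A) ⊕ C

((D ⊕ A) ∧ A) ⊕ C
= (((D ⊕ A) ∧ A) ∨ C) ∧ ¬((D ⊕ A) ∧ A ∧ C)   [expand ⊕]
= (((D ∨ A) ∧ ¬(D ∧ A) ∧ A) ∨ C) ∧ ¬((D ⊕ A) ∧ A ∧ C)   [expand ⊕]
= (((D ∨ A) ∧ ¬(D ∧ A) ∧ A) ∨ C) ∧ ¬((D ∨ A) ∧ ¬(D ∧ A) ∧ A ∧ C)   [expand ⊕]
= (((D ∨ A) ∧ (¬D ∨ ¬A) ∧ A) ∨ C) ∧ ¬((D ∨ A) ∧ ¬(D ∧ A) ∧ A ∧ C)   [De Morgan]
= (((D ∨ A) ∧ (¬D ∨ ¬A) ∧ A) ∨ C) ∧ (¬(D ∨ A) ∨ ¬¬(D ∧ A) ∨ ¬A ∨ ¬C)   [De Morgan]
= (((D ∨ A) ∧ (¬D ∨ ¬A) ∧ A) ∨ C) ∧ ((¬D ∧ ¬A) ∨ ¬¬(D ∧ A) ∨ ¬A ∨ ¬C)   [De Morgan]
= (((D ∨ A) ∧ (¬D ∨ ¬A) ∧ A) ∨ C) ∧ ((¬D ∧ ¬A) ∨ (D ∧ A) ∨ ¬A ∨ ¬C)   [double negation]
= (D ∨ A ∨ C) ∧ (¬D ∨ ¬A ∨ C) ∧ (A ∨ C) ∧ (¬D ∨ D ∨ ¬A ∨ ¬C) ∧ (¬D ∨ A ∨ ¬A ∨ ¬C) ∧ (¬A ∨ D ∨ ¬A ∨ ¬C) ∧ (¬A ∨ A ∨ ¬A ∨ ¬C)   [distribute ∨ over ∧]
= (¬D ∨ ¬A ∨ C) ∧ (A ∨ C) ∧ (¬A ∨ D ∨ ¬C)   [simplify]

(¬D ∨ ¬A ∨ C) ∧ (A ∨ C) ∧ (¬A ∨ D ∨ ¬C)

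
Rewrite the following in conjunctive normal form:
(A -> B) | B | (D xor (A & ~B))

~A | B | ~D

(A -> B) | B | (D xor (A & ~B))
≡ ~A | B | B | (D xor (A & ~B))   — eliminate ->
≡ ~A | B | B | ((D | (A & ~B)) & ~(D & A & ~B))   — expand xor
≡ ~A | B | B | ((D | (A & ~B)) & (~D | ~A | ~~B))   — De Morgan
≡ ~A | B | B | ((D | (A & ~B)) & (~D | ~A | B))   — double negation
≡ (~A | B | B | D | A) & (~A | B | B | D | ~B) & (~A | B | B | ~D | ~A | B)   — distribute | over &
≡ ~A | B | ~D   — simplify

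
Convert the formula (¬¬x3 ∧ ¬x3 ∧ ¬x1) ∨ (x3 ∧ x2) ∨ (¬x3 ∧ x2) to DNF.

(¬¬x3 ∧ ¬x3 ∧ ¬x1) ∨ (x3 ∧ x2) ∨ (¬x3 ∧ x2)
≡ (x3 ∧ ¬x3 ∧ ¬x1) ∨ (x3 ∧ x2) ∨ (¬x3 ∧ x2)
≡ (x3 ∧ x2) ∨ (¬x3 ∧ x2)

(x3 ∧ x2) ∨ (¬x3 ∧ x2)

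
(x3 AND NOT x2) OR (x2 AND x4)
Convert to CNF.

(x3 AND NOT x2) OR (x2 AND x4)
≡ (x3 OR x2) AND (x3 OR x4) AND (NOT x2 OR x2) AND (NOT x2 OR x4)   [distribute OR over AND]
≡ (x3 OR x2) AND (x3 OR x4) AND (NOT x2 OR x4)   [simplify]

(x3 OR x2) AND (x3 OR x4) AND (NOT x2 OR x4)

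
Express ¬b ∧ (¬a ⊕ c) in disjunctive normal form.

¬b ∧ (¬a ⊕ c)
= ¬b ∧ ((¬a ∧ ¬c) ∨ (¬¬a ∧ c))   [expand ⊕]
= ¬b ∧ ((¬a ∧ ¬c) ∨ (a ∧ c))   [double negation]
= (¬b ∧ ¬a ∧ ¬c) ∨ (¬b ∧ a ∧ c)   [distribute ∧ over ∨]

(¬b ∧ ¬a ∧ ¬c) ∨ (¬b ∧ a ∧ c)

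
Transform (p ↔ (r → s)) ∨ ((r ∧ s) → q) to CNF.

(p ↔ (r → s)) ∨ ((r ∧ s) → q)
≡ ((p → (r → s)) ∧ ((r → s) → p)) ∨ ((r ∧ s) → q)   — eliminate ↔
≡ ((¬p ∨ (r → s)) ∧ ((r → s) → p)) ∨ ((r ∧ s) → q)   — eliminate →
≡ ((¬p ∨ ¬r ∨ s) ∧ ((r → s) → p)) ∨ ((r ∧ s) → q)   — eliminate →
≡ ((¬p ∨ ¬r ∨ s) ∧ (¬(r → s) ∨ p)) ∨ ((r ∧ s) → q)   — eliminate →
≡ ((¬p ∨ ¬r ∨ s) ∧ (¬(¬r ∨ s) ∨ p)) ∨ ((r ∧ s) → q)   — eliminate →
≡ ((¬p ∨ ¬r ∨ s) ∧ (¬(¬r ∨ s) ∨ p)) ∨ ¬(r ∧ s) ∨ q   — eliminate →
≡ ((¬p ∨ ¬r ∨ s) ∧ ((¬¬r ∧ ¬s) ∨ p)) ∨ ¬(r ∧ s) ∨ q   — De Morgan
≡ ((¬p ∨ ¬r ∨ s) ∧ ((r ∧ ¬s) ∨ p)) ∨ ¬(r ∧ s) ∨ q   — double negation
≡ ((¬p ∨ ¬r ∨ s) ∧ ((r ∧ ¬s) ∨ p)) ∨ ¬r ∨ ¬s ∨ q   — De Morgan
≡ (¬p ∨ ¬r ∨ s ∨ ¬r ∨ ¬s ∨ q) ∧ (r ∨ p ∨ ¬r ∨ ¬s ∨ q) ∧ (¬s ∨ p ∨ ¬r ∨ ¬s ∨ q)   — distribute ∨ over ∧
≡ ¬s ∨ p ∨ ¬r ∨ q   — simplify

¬s ∨ p ∨ ¬r ∨ q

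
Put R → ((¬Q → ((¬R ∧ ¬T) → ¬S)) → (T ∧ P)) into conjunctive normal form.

R → ((¬Q → ((¬R ∧ ¬T) → ¬S)) → (T ∧ P))
= ¬R ∨ ((¬Q → ((¬R ∧ ¬T) → ¬S)) → (T ∧ P))   [eliminate →]
= ¬R ∨ ¬(¬Q → ((¬R ∧ ¬T) → ¬S)) ∨ (T ∧ P)   [eliminate →]
= ¬R ∨ ¬(¬¬Q ∨ ((¬R ∧ ¬T) → ¬S)) ∨ (T ∧ P)   [eliminate →]
= ¬R ∨ ¬(¬¬Q ∨ ¬(¬R ∧ ¬T) ∨ ¬S) ∨ (T ∧ P)   [eliminate →]
= ¬R ∨ (¬¬¬Q ∧ ¬¬(¬R ∧ ¬T) ∧ ¬¬S) ∨ (T ∧ P)   [De Morgan]
= ¬R ∨ (¬Q ∧ ¬¬(¬R ∧ ¬T) ∧ ¬¬S) ∨ (T ∧ P)   [double negation]
= ¬R ∨ (¬Q ∧ ¬R ∧ ¬T ∧ ¬¬S) ∨ (T ∧ P)   [double negation]
= ¬R ∨ (¬Q ∧ ¬R ∧ ¬T ∧ S) ∨ (T ∧ P)   [double negation]
= (¬R ∨ ¬Q ∨ T) ∧ (¬R ∨ ¬Q ∨ P) ∧ (¬R ∨ ¬R ∨ T) ∧ (¬R ∨ ¬R ∨ P) ∧ (¬R ∨ ¬T ∨ T) ∧ (¬R ∨ ¬T ∨ P) ∧ (¬R ∨ S ∨ T) ∧ (¬R ∨ S ∨ P)   [distribute ∨ over ∧]
= (¬R ∨ T) ∧ (¬R ∨ P)   [simplify]

(¬R ∨ T) ∧ (¬R ∨ P)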